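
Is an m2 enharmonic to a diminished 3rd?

No

A minor second spans 1 semitone; a diminished third spans 2.
The spans differ, so they are not enharmonic equivalents.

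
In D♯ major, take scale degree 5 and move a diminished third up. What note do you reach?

C

Scale degree 5 of D# major is A#.
A diminished third (2 semitones) above A# lands on the letter C, giving C.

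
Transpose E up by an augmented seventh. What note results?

D##

A seventh above E lands on the letter D.
An augmented seventh spans 12 semitones, so E moves to pitch class 4. On the letter D that is D##.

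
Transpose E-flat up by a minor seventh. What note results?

A seventh above E lands on the letter D.
A minor seventh spans 10 semitones, so Eb moves to pitch class 1. On the letter D that is Db.

Db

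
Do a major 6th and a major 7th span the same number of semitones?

A major sixth spans 9 semitones; a major seventh spans 11.
The spans differ, so they are not enharmonic equivalents.

No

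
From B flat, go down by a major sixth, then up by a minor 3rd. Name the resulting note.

A major sixth down from Bb is Db (letter D, 9 semitones down).
A minor third up from Db is Fb (letter F, 3 semitones up).

Fb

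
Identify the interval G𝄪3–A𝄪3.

The letter names run G→A, a span of 1 letter step, so the interval is some kind of second.
G## to A## is 2 semitones. A major second is 2, so 2 makes it major.

major second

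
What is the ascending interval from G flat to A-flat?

The letter names run G→A, a span of 1 letter step, so the interval is some kind of second.
Gb to Ab is 2 semitones. A major second is 2, so 2 makes it major.

major second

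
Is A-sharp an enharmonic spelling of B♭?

A# is pitch class 10; Bb is pitch class 10.
All spellings map to pitch class 10, so they are enharmonically equivalent.

Yes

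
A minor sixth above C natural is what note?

Ab

A sixth above C lands on the letter A.
A minor sixth spans 8 semitones, so C moves to pitch class 8. On the letter A that is Ab.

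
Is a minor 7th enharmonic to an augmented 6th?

A minor seventh spans 10 semitones; an augmented sixth spans 10.
They are enharmonically equivalent.

Yes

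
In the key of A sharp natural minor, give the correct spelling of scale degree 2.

The A# natural minor scale runs A# B# C# D# E# F# G#.
Degree 2 is B#.

B#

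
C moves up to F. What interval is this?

Counting letters C–D–E–F gives a fourth.
C→F = 5 semitones, exactly the perfect fourth.

perfect fourth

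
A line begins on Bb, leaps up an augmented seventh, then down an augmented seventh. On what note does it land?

Bb

An augmented seventh up from Bb is A# (letter A, 12 semitones up).
An augmented seventh down from A# is Bb (letter B, 12 semitones down).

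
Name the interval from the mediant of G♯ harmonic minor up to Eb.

diminished fourth

The mediant of G# harmonic minor is B.
B up to Eb: letters B→E make it a fourth; 4 semitones makes it diminished.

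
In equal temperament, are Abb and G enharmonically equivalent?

Yes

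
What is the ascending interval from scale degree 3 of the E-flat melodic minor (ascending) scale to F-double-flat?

Scale degree 3 of Eb melodic minor (ascending) is Gb.
Gb up to Fbb: letters G→F make it a seventh; 9 semitones makes it diminished.

diminished seventh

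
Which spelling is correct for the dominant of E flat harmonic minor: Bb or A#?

Each scale degree takes a distinct letter name. Degree 5 of a scale on E must use the letter B.
Bb and A# are enharmonically the same pitch, but only Bb uses the letter B, so it is the correct spelling here.

Bb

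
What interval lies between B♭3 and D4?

Counting letters B–C–D gives a third.
Bb→D = 4 semitones, exactly the major third.

major third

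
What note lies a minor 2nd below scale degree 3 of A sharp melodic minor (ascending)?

B#

Scale degree 3 of A# melodic minor (ascending) is C#.
A minor second (1 semitone) below C# lands on the letter B, giving B#.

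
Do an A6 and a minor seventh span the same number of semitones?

Yes

An augmented sixth spans 10 semitones; a minor seventh spans 10.
They are enharmonically equivalent.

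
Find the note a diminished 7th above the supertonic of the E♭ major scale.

The supertonic of Eb major is F.
A diminished seventh (9 semitones) above F lands on the letter E, giving Ebb.

Ebb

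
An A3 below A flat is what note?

Fbb

A third below A lands on the letter F.
An augmented third spans 5 semitones, so Ab moves to pitch class 3. On the letter F that is Fbb.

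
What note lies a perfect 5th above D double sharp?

A##

D up a perfect fifth is A, so the target letter is A.
From D##, a perfect fifth is 7 semitones up: A##.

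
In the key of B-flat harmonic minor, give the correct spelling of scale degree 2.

Degree 2 takes the letter 1 step above B, which is C.
In harmonic minor, degree 2 sits 2 semitones above the tonic. Bb + 2 semitones is pitch class 0, spelled on C as C.

C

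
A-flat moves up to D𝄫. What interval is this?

diminished fourth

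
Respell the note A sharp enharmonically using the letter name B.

Bb

A# is pitch class 10. The letter B alone is pitch class 11.
To reach pitch class 10 from B requires an offset of -1 semitone, i.e. flat: Bb.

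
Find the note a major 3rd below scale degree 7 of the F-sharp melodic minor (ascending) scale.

C#

Scale degree 7 of F# melodic minor (ascending) is E#.
A major third (4 semitones) below E# lands on the letter C, giving C#.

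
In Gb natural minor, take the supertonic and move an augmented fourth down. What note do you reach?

Ebb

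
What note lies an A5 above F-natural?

C#

A fifth above F lands on the letter C.
An augmented fifth spans 8 semitones, so F moves to pitch class 1. On the letter C that is C#.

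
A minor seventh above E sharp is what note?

D#

A seventh above E lands on the letter D.
A minor seventh spans 10 semitones, so E# moves to pitch class 3. On the letter D that is D#.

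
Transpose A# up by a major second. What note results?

A up a major second is B, so the target letter is B.
From A#, a major second is 2 semitones up: B#.

B#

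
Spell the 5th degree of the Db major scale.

Ab

Degree 5 takes the letter 4 steps above D, which is A.
In major, degree 5 sits 7 semitones above the tonic. Db + 7 semitones is pitch class 8, spelled on A as Ab.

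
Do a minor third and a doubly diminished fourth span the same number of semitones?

Yes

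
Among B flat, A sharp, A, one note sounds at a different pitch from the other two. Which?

A

In 12-tone equal temperament, enharmonic equivalents share a pitch class. Bb is pitch class 10; A# is pitch class 10; A is pitch class 9.
Bb and A# share pitch class 10, while A is pitch class 9.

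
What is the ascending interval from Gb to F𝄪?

doubly augmented seventh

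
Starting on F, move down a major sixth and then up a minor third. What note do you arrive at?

Cb

A major sixth down from F is Ab (letter A, 9 semitones down).
A minor third up from Ab is Cb (letter C, 3 semitones up).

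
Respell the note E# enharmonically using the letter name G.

Gbb

E# is pitch class 5. The letter G alone is pitch class 7.
To reach pitch class 5 from G requires an offset of -2 semitones, i.e. double flat: Gbb.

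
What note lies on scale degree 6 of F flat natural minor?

Degree 6 takes the letter 5 steps above F, which is D.
In natural minor, degree 6 sits 8 semitones above the tonic. Fb + 8 semitones is pitch class 0, spelled on D as Dbb.

Dbb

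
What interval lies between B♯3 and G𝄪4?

The letter names run B→G, a span of 5 letter steps, so the interval is some kind of sixth.
B# to G## is 9 semitones. A major sixth is 9, so 9 makes it major.

major sixth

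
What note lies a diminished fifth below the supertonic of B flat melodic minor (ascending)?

The supertonic of Bb melodic minor (ascending) is C.
A diminished fifth (6 semitones) below C lands on the letter F, giving F#.

F#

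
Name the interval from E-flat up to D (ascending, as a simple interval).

major seventh

The letter names run E→D, a span of 6 letter steps, so the interval is some kind of seventh.
Eb to D is 11 semitones. A major seventh is 11, so 11 makes it major.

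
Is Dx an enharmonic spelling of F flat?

D## is pitch class 4; Fb is pitch class 4.
All spellings map to pitch class 4, so they are enharmonically equivalent.

Yes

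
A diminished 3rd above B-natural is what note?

B up a major third is D#, so the target letter is D.
From B, a diminished third is 2 semitones up: Db.

Db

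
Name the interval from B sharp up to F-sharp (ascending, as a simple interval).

diminished fifth

The letter names run B→F, a span of 4 letter steps, so the interval is some kind of fifth.
B# to F# is 6 semitones. A perfect fifth is 7, so 6 makes it diminished.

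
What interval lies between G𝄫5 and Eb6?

augmented sixth

The letter names run G→E, a span of 5 letter steps, so the interval is some kind of sixth.
Gbb to Eb is 10 semitones. A major sixth is 9, so 10 makes it augmented.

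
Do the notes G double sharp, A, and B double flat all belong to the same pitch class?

Yes

G## is pitch class 9; A is pitch class 9; Bbb is pitch class 9.
All spellings map to pitch class 9, so they are enharmonically equivalent.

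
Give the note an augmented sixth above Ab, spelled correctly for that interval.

A up a major sixth is F#, so the target letter is F.
From Ab, an augmented sixth is 10 semitones up: F#.

F#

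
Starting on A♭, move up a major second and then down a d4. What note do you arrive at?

A major second up from Ab is Bb (letter B, 2 semitones up).
A diminished fourth down from Bb is F# (letter F, 4 semitones down).

F#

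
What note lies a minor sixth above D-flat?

A sixth above D lands on the letter B.
A minor sixth spans 8 semitones, so Db moves to pitch class 9. On the letter B that is Bbb.

Bbb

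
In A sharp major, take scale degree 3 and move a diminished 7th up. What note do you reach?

Scale degree 3 of A# major is C##.
A diminished seventh (9 semitones) above C## lands on the letter B, giving B.

B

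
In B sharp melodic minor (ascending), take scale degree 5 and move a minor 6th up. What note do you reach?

Scale degree 5 of B# melodic minor (ascending) is F##.
A minor sixth (8 semitones) above F## lands on the letter D, giving D#.

D#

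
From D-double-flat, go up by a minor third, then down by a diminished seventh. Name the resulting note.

Gb

A minor third up from Dbb is Fbb (letter F, 3 semitones up).
A diminished seventh down from Fbb is Gb (letter G, 9 semitones down).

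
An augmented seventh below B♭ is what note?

B down a major seventh is C, so the target letter is C.
From Bb, an augmented seventh is 12 semitones down: Cbb.

Cbb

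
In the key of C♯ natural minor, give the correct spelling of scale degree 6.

A

The C# natural minor scale runs C# D# E F# G# A B.
Degree 6 is A.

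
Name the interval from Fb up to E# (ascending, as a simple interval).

Counting letters F–G–A–B–C–D–E gives a seventh.
Fb→E# = 13 semitones, 2 wider than the major seventh (11), so doubly augmented.

doubly augmented seventh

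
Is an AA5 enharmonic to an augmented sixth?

A doubly augmented fifth spans 9 semitones; an augmented sixth spans 10.
The spans differ, so they are not enharmonic equivalents.

No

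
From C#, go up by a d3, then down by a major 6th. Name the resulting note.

A diminished third up from C# is Eb (letter E, 2 semitones up).
A major sixth down from Eb is Gb (letter G, 9 semitones down).

Gb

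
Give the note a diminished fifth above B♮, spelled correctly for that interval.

F

B up a perfect fifth is F#, so the target letter is F.
From B, a diminished fifth is 6 semitones up: F.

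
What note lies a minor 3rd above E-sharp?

A third above E lands on the letter G.
A minor third spans 3 semitones, so E# moves to pitch class 8. On the letter G that is G#.

G#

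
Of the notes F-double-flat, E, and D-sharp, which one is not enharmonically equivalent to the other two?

E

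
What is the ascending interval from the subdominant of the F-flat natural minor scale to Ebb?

The subdominant of Fb natural minor is Bbb.
Bbb up to Ebb: letters B→E make it a fourth; 5 semitones makes it perfect.

perfect fourth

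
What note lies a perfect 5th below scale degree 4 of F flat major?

Scale degree 4 of Fb major is Bbb.
A perfect fifth (7 semitones) below Bbb lands on the letter E, giving Ebb.

Ebb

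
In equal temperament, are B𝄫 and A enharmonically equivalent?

Yes

Bbb is pitch class 9; A is pitch class 9.
All spellings map to pitch class 9, so they are enharmonically equivalent.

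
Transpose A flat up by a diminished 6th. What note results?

Fbb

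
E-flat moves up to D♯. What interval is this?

augmented seventh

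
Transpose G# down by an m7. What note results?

A seventh below G lands on the letter A.
A minor seventh spans 10 semitones, so G# moves to pitch class 10. On the letter A that is A#.

A#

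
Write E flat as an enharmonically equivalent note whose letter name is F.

Fbb

Plain F sits 2 semitones above Eb, so on the letter F the same pitch needs a double flat: Fbb.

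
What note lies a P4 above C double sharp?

F##

A fourth above C lands on the letter F.
A perfect fourth spans 5 semitones, so C## moves to pitch class 7. On the letter F that is F##.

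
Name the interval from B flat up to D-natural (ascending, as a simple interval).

Counting letters B–C–D gives a third.
Bb→D = 4 semitones, exactly the major third.

major third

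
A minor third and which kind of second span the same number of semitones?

augmented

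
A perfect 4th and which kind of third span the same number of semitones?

augmented

A perfect fourth spans 5 semitones.
A third spanning 5 semitones is augmented (the major third is 4).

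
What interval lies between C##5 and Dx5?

major second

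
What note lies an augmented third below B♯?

A third below B lands on the letter G.
An augmented third spans 5 semitones, so B# moves to pitch class 7. On the letter G that is G.

G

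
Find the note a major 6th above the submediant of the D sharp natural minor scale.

G#

The submediant of D# natural minor is B.
A major sixth (9 semitones) above B lands on the letter G, giving G#.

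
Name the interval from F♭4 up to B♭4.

Counting letters F–G–A–B gives a fourth.
Fb→Bb = 6 semitones, 1 wider than the perfect fourth (5), so augmented.

augmented fourth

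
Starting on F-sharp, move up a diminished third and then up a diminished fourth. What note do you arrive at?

Dbb

A diminished third up from F# is Ab (letter A, 2 semitones up).
A diminished fourth up from Ab is Dbb (letter D, 4 semitones up).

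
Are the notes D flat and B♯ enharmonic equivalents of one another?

Db is pitch class 1; B# is pitch class 0.
The pitch classes differ (1 vs. 0), so they are not enharmonic equivalents.

No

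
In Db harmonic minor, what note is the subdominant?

Gb

The Db harmonic minor scale runs Db Eb Fb Gb Ab Bbb C.
Degree 4 is Gb.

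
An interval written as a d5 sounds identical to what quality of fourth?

A diminished fifth spans 6 semitones.
A fourth spanning 6 semitones is augmented (the perfect fourth is 5).

augmented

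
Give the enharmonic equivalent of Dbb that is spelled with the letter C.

Dbb is pitch class 0. The letter C alone is pitch class 0.
Pitch class 0 on C needs no accidental: C.

C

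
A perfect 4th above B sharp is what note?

A fourth above B lands on the letter E.
A perfect fourth spans 5 semitones, so B# moves to pitch class 5. On the letter E that is E#.

E#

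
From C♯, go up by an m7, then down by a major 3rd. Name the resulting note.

G

A minor seventh up from C# is B (letter B, 10 semitones up).
A major third down from B is G (letter G, 4 semitones down).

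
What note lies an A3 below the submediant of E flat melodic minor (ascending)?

The submediant of Eb melodic minor (ascending) is C.
An augmented third (5 semitones) below C lands on the letter A, giving Abb.

Abb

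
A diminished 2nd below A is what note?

G##

A second below A lands on the letter G.
A diminished second spans 0 semitones, so A moves to pitch class 9. On the letter G that is G##.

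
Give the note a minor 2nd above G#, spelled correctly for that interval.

A

G up a major second is A, so the target letter is A.
From G#, a minor second is 1 semitone up: A.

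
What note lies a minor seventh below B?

C#

B down a major seventh is C, so the target letter is C.
From B, a minor seventh is 10 semitones down: C#.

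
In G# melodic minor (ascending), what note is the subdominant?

Degree 4 takes the letter 3 steps above G, which is C.
In melodic minor (ascending), degree 4 sits 5 semitones above the tonic. G# + 5 semitones is pitch class 1, spelled on C as C#.

C#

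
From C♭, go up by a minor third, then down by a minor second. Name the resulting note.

A minor third up from Cb is Ebb (letter E, 3 semitones up).
A minor second down from Ebb is Db (letter D, 1 semitone down).

Db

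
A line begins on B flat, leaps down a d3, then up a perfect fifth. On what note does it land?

D#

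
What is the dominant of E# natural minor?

The E# natural minor scale runs E# F## G# A# B# C# D#.
Degree 5 is B#.

B#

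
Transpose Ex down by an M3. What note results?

A third below E lands on the letter C.
A major third spans 4 semitones, so E## moves to pitch class 2. On the letter C that is C##.

C##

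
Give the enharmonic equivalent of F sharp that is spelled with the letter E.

F# is pitch class 6. The letter E alone is pitch class 4.
To reach pitch class 6 from E requires an offset of +2 semitones, i.e. double sharp: E##.

E##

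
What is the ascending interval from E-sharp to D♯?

minor seventh

The letter names run E→D, a span of 6 letter steps, so the interval is some kind of seventh.
E# to D# is 10 semitones. A major seventh is 11, so 10 makes it minor.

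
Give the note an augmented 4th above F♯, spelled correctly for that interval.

B#

A fourth above F lands on the letter B.
An augmented fourth spans 6 semitones, so F# moves to pitch class 0. On the letter B that is B#.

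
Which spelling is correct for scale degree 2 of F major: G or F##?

G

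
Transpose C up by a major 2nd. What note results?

D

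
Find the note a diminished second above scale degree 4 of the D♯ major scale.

Ab

Scale degree 4 of D# major is G#.
A diminished second (0 semitones) above G# lands on the letter A, giving Ab.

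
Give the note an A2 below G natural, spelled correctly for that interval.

Fb

G down a major second is F, so the target letter is F.
From G, an augmented second is 3 semitones down: Fb.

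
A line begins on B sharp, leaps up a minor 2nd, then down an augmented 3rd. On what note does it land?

Ab

A minor second up from B# is C# (letter C, 1 semitone up).
An augmented third down from C# is Ab (letter A, 5 semitones down).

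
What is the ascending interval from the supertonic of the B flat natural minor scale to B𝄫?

The supertonic of Bb natural minor is C.
C up to Bbb: letters C→B make it a seventh; 9 semitones makes it diminished.

diminished seventh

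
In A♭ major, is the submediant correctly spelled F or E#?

F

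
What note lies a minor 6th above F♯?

A sixth above F lands on the letter D.
A minor sixth spans 8 semitones, so F# moves to pitch class 2. On the letter D that is D.

D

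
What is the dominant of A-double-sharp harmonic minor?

E##

Degree 5 takes the letter 4 steps above A, which is E.
In harmonic minor, degree 5 sits 7 semitones above the tonic. A## + 7 semitones is pitch class 6, spelled on E as E##.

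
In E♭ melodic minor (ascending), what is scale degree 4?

Degree 4 takes the letter 3 steps above E, which is A.
In melodic minor (ascending), degree 4 sits 5 semitones above the tonic. Eb + 5 semitones is pitch class 8, spelled on A as Ab.

Ab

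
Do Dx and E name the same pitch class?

D## = pitch class 4 and E = pitch class 4 — the same pitch class, so they are enharmonic equivalents.

Yes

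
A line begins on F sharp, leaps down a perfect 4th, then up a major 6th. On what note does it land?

A#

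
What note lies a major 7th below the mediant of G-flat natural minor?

Cbb

The mediant of Gb natural minor is Bbb.
A major seventh (11 semitones) below Bbb lands on the letter C, giving Cbb.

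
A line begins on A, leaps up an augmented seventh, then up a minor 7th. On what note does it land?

F##

An augmented seventh up from A is G## (letter G, 12 semitones up).
A minor seventh up from G## is F## (letter F, 10 semitones up).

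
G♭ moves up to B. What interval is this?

Counting letters G–A–B gives a third.
Gb→B = 5 semitones, 1 wider than the major third (4), so augmented.

augmented third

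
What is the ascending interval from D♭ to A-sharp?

The letter names run D→A, a span of 4 letter steps, so the interval is some kind of fifth.
Db to A# is 9 semitones. A perfect fifth is 7, so 9 makes it doubly augmented.

doubly augmented fifth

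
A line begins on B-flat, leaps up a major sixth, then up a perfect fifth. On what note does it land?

D

A major sixth up from Bb is G (letter G, 9 semitones up).
A perfect fifth up from G is D (letter D, 7 semitones up).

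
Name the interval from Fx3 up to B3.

diminished fourth

Counting letters F–G–A–B gives a fourth.
F##→B = 4 semitones, 1 narrower than the perfect fourth (5), so diminished.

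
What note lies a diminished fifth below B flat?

E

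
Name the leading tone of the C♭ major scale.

Bb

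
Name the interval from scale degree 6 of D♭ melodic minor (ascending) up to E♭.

perfect fourth

Scale degree 6 of Db melodic minor (ascending) is Bb.
Bb up to Eb: letters B→E make it a fourth; 5 semitones makes it perfect.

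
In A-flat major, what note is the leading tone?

The Ab major scale runs Ab Bb C Db Eb F G.
Degree 7 is G.

G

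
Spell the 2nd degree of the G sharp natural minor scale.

A#

The G# natural minor scale runs G# A# B C# D# E F#.
Degree 2 is A#.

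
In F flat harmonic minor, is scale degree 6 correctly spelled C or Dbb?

Each scale degree takes a distinct letter name. Degree 6 of a scale on F must use the letter D.
Dbb and C are enharmonically the same pitch, but only Dbb uses the letter D, so it is the correct spelling here.

Dbb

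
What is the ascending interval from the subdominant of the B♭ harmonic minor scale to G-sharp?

augmented third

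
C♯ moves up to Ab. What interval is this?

The letter names run C→A, a span of 5 letter steps, so the interval is some kind of sixth.
C# to Ab is 7 semitones. A major sixth is 9, so 7 makes it diminished.

diminished sixth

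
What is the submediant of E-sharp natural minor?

The E# natural minor scale runs E# F## G# A# B# C# D#.
Degree 6 is C#.

C#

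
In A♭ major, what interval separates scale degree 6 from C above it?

perfect fifth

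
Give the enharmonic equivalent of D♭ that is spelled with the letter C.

C#

Plain C sits 1 semitone below Db, so on the letter C the same pitch needs a sharp: C#.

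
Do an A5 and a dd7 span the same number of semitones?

Yes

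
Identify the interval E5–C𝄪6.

augmented sixth

Counting letters E–F–G–A–B–C gives a sixth.
E→C## = 10 semitones, 1 wider than the major sixth (9), so augmented.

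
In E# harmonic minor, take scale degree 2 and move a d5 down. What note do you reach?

B##

Scale degree 2 of E# harmonic minor is F##.
A diminished fifth (6 semitones) below F## lands on the letter B, giving B##.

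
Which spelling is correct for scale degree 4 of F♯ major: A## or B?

B

Each scale degree takes a distinct letter name. Degree 4 of a scale on F must use the letter B.
B and A## are enharmonically the same pitch, but only B uses the letter B, so it is the correct spelling here.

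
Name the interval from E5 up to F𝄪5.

Counting letters E–F gives a second.
E→F## = 3 semitones, 1 wider than the major second (2), so augmented.

augmented second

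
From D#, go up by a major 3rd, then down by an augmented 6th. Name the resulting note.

A major third up from D# is F## (letter F, 4 semitones up).
An augmented sixth down from F## is A (letter A, 10 semitones down).

A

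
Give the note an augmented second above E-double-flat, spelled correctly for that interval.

F

E up a major second is F#, so the target letter is F.
From Ebb, an augmented second is 3 semitones up: F.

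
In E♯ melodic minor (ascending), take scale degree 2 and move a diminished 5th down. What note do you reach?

Scale degree 2 of E# melodic minor (ascending) is F##.
A diminished fifth (6 semitones) below F## lands on the letter B, giving B##.

B##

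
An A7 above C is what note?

A seventh above C lands on the letter B.
An augmented seventh spans 12 semitones, so C moves to pitch class 0. On the letter B that is B#.

B#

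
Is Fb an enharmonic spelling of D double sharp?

Yes

Fb = pitch class 4 and D## = pitch class 4 — the same pitch class, so they are enharmonic equivalents.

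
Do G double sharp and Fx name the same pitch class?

No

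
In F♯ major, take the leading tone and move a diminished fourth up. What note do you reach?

A

The leading tone of F# major is E#.
A diminished fourth (4 semitones) above E# lands on the letter A, giving A.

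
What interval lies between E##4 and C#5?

The letter names run E→C, a span of 5 letter steps, so the interval is some kind of sixth.
E## to C# is 7 semitones. A major sixth is 9, so 7 makes it diminished.

diminished sixth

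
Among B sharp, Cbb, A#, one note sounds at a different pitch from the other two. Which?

B#

In 12-tone equal temperament, enharmonic equivalents share a pitch class. B# is pitch class 0; Cbb is pitch class 10; A# is pitch class 10.
Cbb and A# share pitch class 10, while B# is pitch class 0.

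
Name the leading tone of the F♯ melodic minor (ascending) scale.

E#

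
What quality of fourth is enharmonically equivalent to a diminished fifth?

augmented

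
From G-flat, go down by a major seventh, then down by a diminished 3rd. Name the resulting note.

A major seventh down from Gb is Abb (letter A, 11 semitones down).
A diminished third down from Abb is F (letter F, 2 semitones down).

F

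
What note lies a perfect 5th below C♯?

A fifth below C lands on the letter F.
A perfect fifth spans 7 semitones, so C# moves to pitch class 6. On the letter F that is F#.

F#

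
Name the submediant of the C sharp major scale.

Degree 6 takes the letter 5 steps above C, which is A.
In major, degree 6 sits 9 semitones above the tonic. C# + 9 semitones is pitch class 10, spelled on A as A#.

A#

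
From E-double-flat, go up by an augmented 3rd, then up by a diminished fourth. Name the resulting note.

An augmented third up from Ebb is G (letter G, 5 semitones up).
A diminished fourth up from G is Cb (letter C, 4 semitones up).

Cb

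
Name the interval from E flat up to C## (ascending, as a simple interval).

doubly augmented sixth

Counting letters E–F–G–A–B–C gives a sixth.
Eb→C## = 11 semitones, 2 wider than the major sixth (9), so doubly augmented.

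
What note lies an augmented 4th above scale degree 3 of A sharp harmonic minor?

Scale degree 3 of A# harmonic minor is C#.
An augmented fourth (6 semitones) above C# lands on the letter F, giving F##.

F##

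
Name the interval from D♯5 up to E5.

minor second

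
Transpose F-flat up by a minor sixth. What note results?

F up a major sixth is D, so the target letter is D.
From Fb, a minor sixth is 8 semitones up: Dbb.

Dbb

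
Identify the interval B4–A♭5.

diminished seventh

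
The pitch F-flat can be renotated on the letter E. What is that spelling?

Plain E sits at the same pitch as Fb, so on the letter E the same pitch needs a natural: E.

E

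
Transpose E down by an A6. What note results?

Gb

E down a major sixth is G, so the target letter is G.
From E, an augmented sixth is 10 semitones down: Gb.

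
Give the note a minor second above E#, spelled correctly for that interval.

E up a major second is F#, so the target letter is F.
From E#, a minor second is 1 semitone up: F#.

F#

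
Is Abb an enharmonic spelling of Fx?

Yes

Abb = pitch class 7 and F## = pitch class 7 — the same pitch class, so they are enharmonic equivalents.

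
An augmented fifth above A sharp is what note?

A fifth above A lands on the letter E.
An augmented fifth spans 8 semitones, so A# moves to pitch class 6. On the letter E that is E##.

E##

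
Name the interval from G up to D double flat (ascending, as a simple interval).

The letter names run G→D, a span of 4 letter steps, so the interval is some kind of fifth.
G to Dbb is 5 semitones. A perfect fifth is 7, so 5 makes it doubly diminished.

doubly diminished fifth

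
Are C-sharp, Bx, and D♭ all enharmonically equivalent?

Yes

C# is pitch class 1; B## is pitch class 1; Db is pitch class 1.
All spellings map to pitch class 1, so they are enharmonically equivalent.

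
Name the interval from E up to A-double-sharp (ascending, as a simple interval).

Counting letters E–F–G–A gives a fourth.
E→A## = 7 semitones, 2 wider than the perfect fourth (5), so doubly augmented.

doubly augmented fourth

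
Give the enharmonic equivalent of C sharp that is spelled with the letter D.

C# is pitch class 1. The letter D alone is pitch class 2.
To reach pitch class 1 from D requires an offset of -1 semitone, i.e. flat: Db.

Db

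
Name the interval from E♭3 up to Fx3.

The letter names run E→F, a span of 1 letter step, so the interval is some kind of second.
Eb to F## is 4 semitones. A major second is 2, so 4 makes it doubly augmented.

doubly augmented second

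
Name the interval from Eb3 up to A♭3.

The letter names run E→A, a span of 3 letter steps, so the interval is some kind of fourth.
Eb to Ab is 5 semitones. A perfect fourth is 5, so 5 makes it perfect.

perfect fourth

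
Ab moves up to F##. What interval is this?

Counting letters A–B–C–D–E–F gives a sixth.
Ab→F## = 11 semitones, 2 wider than the major sixth (9), so doubly augmented.

doubly augmented sixth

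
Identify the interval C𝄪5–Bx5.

major seventh

Counting letters C–D–E–F–G–A–B gives a seventh.
C##→B## = 11 semitones, exactly the major seventh.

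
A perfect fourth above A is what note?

D

A fourth above A lands on the letter D.
A perfect fourth spans 5 semitones, so A moves to pitch class 2. On the letter D that is D.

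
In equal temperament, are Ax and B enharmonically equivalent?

Yes

A## = pitch class 11 and B = pitch class 11 — the same pitch class, so they are enharmonic equivalents.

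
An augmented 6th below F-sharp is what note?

Ab

F down a major sixth is Ab, so the target letter is A.
From F#, an augmented sixth is 10 semitones down: Ab.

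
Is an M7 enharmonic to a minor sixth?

No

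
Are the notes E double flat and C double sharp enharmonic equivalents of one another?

Ebb is pitch class 2; C## is pitch class 2.
All spellings map to pitch class 2, so they are enharmonically equivalent.

Yes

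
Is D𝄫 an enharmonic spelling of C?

Yes

Dbb is pitch class 0; C is pitch class 0.
All spellings map to pitch class 0, so they are enharmonically equivalent.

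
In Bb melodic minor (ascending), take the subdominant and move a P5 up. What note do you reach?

Bb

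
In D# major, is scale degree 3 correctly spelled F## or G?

Each scale degree takes a distinct letter name. Degree 3 of a scale on D must use the letter F.
F## and G are enharmonically the same pitch, but only F## uses the letter F, so it is the correct spelling here.

F##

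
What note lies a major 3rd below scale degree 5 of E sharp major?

G#

Scale degree 5 of E# major is B#.
A major third (4 semitones) below B# lands on the letter G, giving G#.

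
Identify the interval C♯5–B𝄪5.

augmented seventh

The letter names run C→B, a span of 6 letter steps, so the interval is some kind of seventh.
C# to B## is 12 semitones. A major seventh is 11, so 12 makes it augmented.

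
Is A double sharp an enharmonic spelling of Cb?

A## = pitch class 11 and Cb = pitch class 11 — the same pitch class, so they are enharmonic equivalents.

Yes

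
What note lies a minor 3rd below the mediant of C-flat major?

C

The mediant of Cb major is Eb.
A minor third (3 semitones) below Eb lands on the letter C, giving C.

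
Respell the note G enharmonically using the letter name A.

Abb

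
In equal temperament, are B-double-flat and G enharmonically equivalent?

No

Two spellings are enharmonically equivalent only if they share a pitch class.
Here Bbb → 9, G → 7; 7 ≠ 9, so they are not.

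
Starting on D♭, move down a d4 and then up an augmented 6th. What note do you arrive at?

F##

A diminished fourth down from Db is A (letter A, 4 semitones down).
An augmented sixth up from A is F## (letter F, 10 semitones up).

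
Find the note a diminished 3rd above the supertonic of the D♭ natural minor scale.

Gbb

The supertonic of Db natural minor is Eb.
A diminished third (2 semitones) above Eb lands on the letter G, giving Gbb.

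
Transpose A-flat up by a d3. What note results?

Cbb

A up a major third is C#, so the target letter is C.
From Ab, a diminished third is 2 semitones up: Cbb.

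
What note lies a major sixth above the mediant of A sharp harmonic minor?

A#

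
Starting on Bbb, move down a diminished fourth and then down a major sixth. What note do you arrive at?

Ab

A diminished fourth down from Bbb is F (letter F, 4 semitones down).
A major sixth down from F is Ab (letter A, 9 semitones down).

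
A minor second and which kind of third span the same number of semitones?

A minor second spans 1 semitone.
A third spanning 1 semitone is doubly diminished (the major third is 4).

doubly diminished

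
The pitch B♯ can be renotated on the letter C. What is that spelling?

C

B# is pitch class 0. The letter C alone is pitch class 0.
Pitch class 0 on C needs no accidental: C.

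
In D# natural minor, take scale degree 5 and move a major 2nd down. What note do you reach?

G#

Scale degree 5 of D# natural minor is A#.
A major second (2 semitones) below A# lands on the letter G, giving G#.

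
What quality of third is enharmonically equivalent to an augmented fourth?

An augmented fourth spans 6 semitones.
A third spanning 6 semitones is doubly augmented (the major third is 4).

doubly augmented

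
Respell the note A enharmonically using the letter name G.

A is pitch class 9. The letter G alone is pitch class 7.
To reach pitch class 9 from G requires an offset of +2 semitones, i.e. double sharp: G##.

G##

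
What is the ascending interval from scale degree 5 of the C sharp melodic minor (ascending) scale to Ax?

augmented second

Scale degree 5 of C# melodic minor (ascending) is G#.
G# up to A##: letters G→A make it a second; 3 semitones makes it augmented.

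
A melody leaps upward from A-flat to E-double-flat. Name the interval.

diminished fifth

The letter names run A→E, a span of 4 letter steps, so the interval is some kind of fifth.
Ab to Ebb is 6 semitones. A perfect fifth is 7, so 6 makes it diminished.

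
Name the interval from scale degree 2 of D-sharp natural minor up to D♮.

diminished seventh

Scale degree 2 of D# natural minor is E#.
E# up to D: letters E→D make it a seventh; 9 semitones makes it diminished.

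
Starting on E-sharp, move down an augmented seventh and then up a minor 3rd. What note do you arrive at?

An augmented seventh down from E# is F (letter F, 12 semitones down).
A minor third up from F is Ab (letter A, 3 semitones up).

Ab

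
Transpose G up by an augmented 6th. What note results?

E#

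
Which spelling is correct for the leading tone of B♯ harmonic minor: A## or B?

A##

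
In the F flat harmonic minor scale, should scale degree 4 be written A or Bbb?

Bbb

Each scale degree takes a distinct letter name. Degree 4 of a scale on F must use the letter B.
Bbb and A are enharmonically the same pitch, but only Bbb uses the letter B, so it is the correct spelling here.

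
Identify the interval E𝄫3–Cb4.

Counting letters E–F–G–A–B–C gives a sixth.
Ebb→Cb = 9 semitones, exactly the major sixth.

major sixth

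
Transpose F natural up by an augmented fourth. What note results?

B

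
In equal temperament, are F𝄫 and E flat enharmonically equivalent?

Yes

Fbb = pitch class 3 and Eb = pitch class 3 — the same pitch class, so they are enharmonic equivalents.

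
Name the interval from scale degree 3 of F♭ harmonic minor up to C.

Scale degree 3 of Fb harmonic minor is Abb.
Abb up to C: letters A→C make it a third; 5 semitones makes it augmented.

augmented third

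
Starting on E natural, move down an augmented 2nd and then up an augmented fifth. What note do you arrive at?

A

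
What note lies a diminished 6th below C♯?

E##

C down a major sixth is Eb, so the target letter is E.
From C#, a diminished sixth is 7 semitones down: E##.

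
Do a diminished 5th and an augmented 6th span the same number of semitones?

No

A diminished fifth spans 6 semitones; an augmented sixth spans 10.
The spans differ, so they are not enharmonic equivalents.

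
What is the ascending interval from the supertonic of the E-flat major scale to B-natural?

augmented fourth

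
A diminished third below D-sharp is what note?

B##

A third below D lands on the letter B.
A diminished third spans 2 semitones, so D# moves to pitch class 1. On the letter B that is B##.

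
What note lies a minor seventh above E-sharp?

D#

A seventh above E lands on the letter D.
A minor seventh spans 10 semitones, so E# moves to pitch class 3. On the letter D that is D#.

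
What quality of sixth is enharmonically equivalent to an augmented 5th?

minor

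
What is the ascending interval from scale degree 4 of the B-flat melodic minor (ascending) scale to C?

Scale degree 4 of Bb melodic minor (ascending) is Eb.
Eb up to C: letters E→C make it a sixth; 9 semitones makes it major.

major sixth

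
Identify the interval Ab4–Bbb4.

Counting letters A–B gives a second.
Ab→Bbb = 1 semitone, 1 narrower than the major second (2), so minor.

minor second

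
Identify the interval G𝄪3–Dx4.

Counting letters G–A–B–C–D gives a fifth.
G##→D## = 7 semitones, exactly the perfect fifth.

perfect fifth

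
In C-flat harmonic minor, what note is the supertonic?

Db

The Cb harmonic minor scale runs Cb Db Ebb Fb Gb Abb Bb.
Degree 2 is Db.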